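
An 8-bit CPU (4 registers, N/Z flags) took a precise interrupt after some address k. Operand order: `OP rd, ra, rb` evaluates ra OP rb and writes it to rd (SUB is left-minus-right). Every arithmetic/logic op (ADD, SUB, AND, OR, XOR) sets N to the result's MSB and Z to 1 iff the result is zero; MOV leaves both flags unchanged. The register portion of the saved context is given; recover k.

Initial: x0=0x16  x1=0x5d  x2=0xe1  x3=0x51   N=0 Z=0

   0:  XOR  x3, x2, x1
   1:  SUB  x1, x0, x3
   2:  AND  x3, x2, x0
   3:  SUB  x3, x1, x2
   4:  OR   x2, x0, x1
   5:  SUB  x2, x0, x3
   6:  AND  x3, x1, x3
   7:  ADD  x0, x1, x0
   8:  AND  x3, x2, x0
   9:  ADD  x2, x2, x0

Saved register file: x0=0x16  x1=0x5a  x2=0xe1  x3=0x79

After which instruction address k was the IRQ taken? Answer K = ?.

after  0: x0=0x16 x1=0x5d x2=0xe1 x3=0xbc  N=1 Z=0
after  1: x0=0x16 x1=0x5a x2=0xe1 x3=0xbc  N=0 Z=0
after  2: x0=0x16 x1=0x5a x2=0xe1 x3=0x00  N=0 Z=1
after  3: x0=0x16 x1=0x5a x2=0xe1 x3=0x79  N=0 Z=0
-- IRQ taken; context saved, return-PC = 4 --

K = 3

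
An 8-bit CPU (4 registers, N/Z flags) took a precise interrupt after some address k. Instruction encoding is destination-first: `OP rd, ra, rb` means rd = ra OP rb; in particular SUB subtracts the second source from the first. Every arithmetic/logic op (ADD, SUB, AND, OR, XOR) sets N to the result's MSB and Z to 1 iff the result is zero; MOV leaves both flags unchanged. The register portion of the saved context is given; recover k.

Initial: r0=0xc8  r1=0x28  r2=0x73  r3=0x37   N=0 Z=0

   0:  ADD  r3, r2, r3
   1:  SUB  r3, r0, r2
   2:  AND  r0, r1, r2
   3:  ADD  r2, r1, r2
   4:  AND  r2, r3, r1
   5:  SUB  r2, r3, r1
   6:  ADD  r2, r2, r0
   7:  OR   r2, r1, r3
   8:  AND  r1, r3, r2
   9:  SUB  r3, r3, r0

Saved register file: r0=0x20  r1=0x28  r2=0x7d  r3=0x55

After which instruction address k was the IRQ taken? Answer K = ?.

after  0: r0=0xc8 r1=0x28 r2=0x73 r3=0xaa  N=1 Z=0
after  1: r0=0xc8 r1=0x28 r2=0x73 r3=0x55  N=0 Z=0
after  2: r0=0x20 r1=0x28 r2=0x73 r3=0x55  N=0 Z=0
after  3: r0=0x20 r1=0x28 r2=0x9b r3=0x55  N=1 Z=0
after  4: r0=0x20 r1=0x28 r2=0x00 r3=0x55  N=0 Z=1
after  5: r0=0x20 r1=0x28 r2=0x2d r3=0x55  N=0 Z=0
after  6: r0=0x20 r1=0x28 r2=0x4d r3=0x55  N=0 Z=0
after  7: r0=0x20 r1=0x28 r2=0x7d r3=0x55  N=0 Z=0
-- IRQ taken; context saved, return-PC = 8 --

K = 7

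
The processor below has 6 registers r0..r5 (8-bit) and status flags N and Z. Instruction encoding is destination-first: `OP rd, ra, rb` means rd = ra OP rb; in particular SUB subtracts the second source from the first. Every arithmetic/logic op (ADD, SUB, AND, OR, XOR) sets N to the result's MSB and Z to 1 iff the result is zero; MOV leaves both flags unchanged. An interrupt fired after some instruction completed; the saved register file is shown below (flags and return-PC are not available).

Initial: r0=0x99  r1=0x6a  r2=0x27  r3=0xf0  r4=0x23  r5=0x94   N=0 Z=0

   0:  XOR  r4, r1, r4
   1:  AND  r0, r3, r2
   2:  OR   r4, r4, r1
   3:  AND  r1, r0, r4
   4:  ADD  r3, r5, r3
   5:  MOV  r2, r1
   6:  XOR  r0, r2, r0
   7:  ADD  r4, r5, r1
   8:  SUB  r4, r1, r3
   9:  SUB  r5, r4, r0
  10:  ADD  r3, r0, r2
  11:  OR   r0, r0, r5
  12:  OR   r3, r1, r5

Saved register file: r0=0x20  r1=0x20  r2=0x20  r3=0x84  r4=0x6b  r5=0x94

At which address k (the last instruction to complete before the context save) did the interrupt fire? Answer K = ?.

K = 5

after  0: r0=0x99 r1=0x6a r2=0x27 r3=0xf0 r4=0x49 r5=0x94  N=0 Z=0
after  1: r0=0x20 r1=0x6a r2=0x27 r3=0xf0 r4=0x49 r5=0x94  N=0 Z=0
after  2: r0=0x20 r1=0x6a r2=0x27 r3=0xf0 r4=0x6b r5=0x94  N=0 Z=0
after  3: r0=0x20 r1=0x20 r2=0x27 r3=0xf0 r4=0x6b r5=0x94  N=0 Z=0
after  4: r0=0x20 r1=0x20 r2=0x27 r3=0x84 r4=0x6b r5=0x94  N=1 Z=0
after  5: r0=0x20 r1=0x20 r2=0x20 r3=0x84 r4=0x6b r5=0x94  N=1 Z=0
-- IRQ taken; context saved, return-PC = 6 --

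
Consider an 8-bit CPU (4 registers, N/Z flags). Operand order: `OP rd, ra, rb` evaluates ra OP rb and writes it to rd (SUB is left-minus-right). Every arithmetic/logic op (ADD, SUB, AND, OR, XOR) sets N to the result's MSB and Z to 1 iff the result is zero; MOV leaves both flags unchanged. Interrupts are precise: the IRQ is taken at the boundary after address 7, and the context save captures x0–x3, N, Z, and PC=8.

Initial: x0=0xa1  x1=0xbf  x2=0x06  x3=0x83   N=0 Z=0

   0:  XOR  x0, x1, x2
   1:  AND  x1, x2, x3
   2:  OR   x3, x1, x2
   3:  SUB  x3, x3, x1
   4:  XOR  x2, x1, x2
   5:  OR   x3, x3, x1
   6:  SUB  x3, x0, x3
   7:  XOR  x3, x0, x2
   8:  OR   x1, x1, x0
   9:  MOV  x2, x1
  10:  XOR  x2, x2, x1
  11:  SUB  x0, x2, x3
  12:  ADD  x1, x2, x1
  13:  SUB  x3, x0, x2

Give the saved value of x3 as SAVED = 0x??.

SAVED = 0xbd

after  0: x0=0xb9 x1=0xbf x2=0x06 x3=0x83  N=1 Z=0
after  1: x0=0xb9 x1=0x02 x2=0x06 x3=0x83  N=0 Z=0
after  2: x0=0xb9 x1=0x02 x2=0x06 x3=0x06  N=0 Z=0
after  3: x0=0xb9 x1=0x02 x2=0x06 x3=0x04  N=0 Z=0
after  4: x0=0xb9 x1=0x02 x2=0x04 x3=0x04  N=0 Z=0
after  5: x0=0xb9 x1=0x02 x2=0x04 x3=0x06  N=0 Z=0
after  6: x0=0xb9 x1=0x02 x2=0x04 x3=0xb3  N=1 Z=0
after  7: x0=0xb9 x1=0x02 x2=0x04 x3=0xbd  N=1 Z=0
-- IRQ taken; context saved, return-PC = 8 --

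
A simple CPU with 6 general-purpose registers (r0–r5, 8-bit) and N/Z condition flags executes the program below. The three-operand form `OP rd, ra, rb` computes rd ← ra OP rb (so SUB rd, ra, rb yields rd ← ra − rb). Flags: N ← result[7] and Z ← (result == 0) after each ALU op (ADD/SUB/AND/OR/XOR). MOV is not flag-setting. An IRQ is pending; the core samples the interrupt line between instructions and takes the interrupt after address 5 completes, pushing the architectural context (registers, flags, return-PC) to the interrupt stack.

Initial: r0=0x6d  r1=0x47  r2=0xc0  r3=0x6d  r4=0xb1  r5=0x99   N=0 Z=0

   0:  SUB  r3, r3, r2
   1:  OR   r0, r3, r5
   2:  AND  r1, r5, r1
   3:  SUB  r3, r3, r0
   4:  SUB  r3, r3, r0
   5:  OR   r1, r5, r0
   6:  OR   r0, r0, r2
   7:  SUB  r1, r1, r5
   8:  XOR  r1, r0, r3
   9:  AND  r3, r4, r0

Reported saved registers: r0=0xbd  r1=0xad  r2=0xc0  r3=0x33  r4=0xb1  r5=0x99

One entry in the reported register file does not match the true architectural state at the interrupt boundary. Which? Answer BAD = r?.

after  0: r0=0x6d r1=0x47 r2=0xc0 r3=0xad r4=0xb1 r5=0x99  N=1 Z=0
after  1: r0=0xbd r1=0x47 r2=0xc0 r3=0xad r4=0xb1 r5=0x99  N=1 Z=0
after  2: r0=0xbd r1=0x01 r2=0xc0 r3=0xad r4=0xb1 r5=0x99  N=0 Z=0
after  3: r0=0xbd r1=0x01 r2=0xc0 r3=0xf0 r4=0xb1 r5=0x99  N=1 Z=0
after  4: r0=0xbd r1=0x01 r2=0xc0 r3=0x33 r4=0xb1 r5=0x99  N=0 Z=0
after  5: r0=0xbd r1=0xbd r2=0xc0 r3=0x33 r4=0xb1 r5=0x99  N=1 Z=0
-- IRQ taken; context saved, return-PC = 6 --
mismatch: r1: reported 0xad vs actual 0xbd

BAD = r1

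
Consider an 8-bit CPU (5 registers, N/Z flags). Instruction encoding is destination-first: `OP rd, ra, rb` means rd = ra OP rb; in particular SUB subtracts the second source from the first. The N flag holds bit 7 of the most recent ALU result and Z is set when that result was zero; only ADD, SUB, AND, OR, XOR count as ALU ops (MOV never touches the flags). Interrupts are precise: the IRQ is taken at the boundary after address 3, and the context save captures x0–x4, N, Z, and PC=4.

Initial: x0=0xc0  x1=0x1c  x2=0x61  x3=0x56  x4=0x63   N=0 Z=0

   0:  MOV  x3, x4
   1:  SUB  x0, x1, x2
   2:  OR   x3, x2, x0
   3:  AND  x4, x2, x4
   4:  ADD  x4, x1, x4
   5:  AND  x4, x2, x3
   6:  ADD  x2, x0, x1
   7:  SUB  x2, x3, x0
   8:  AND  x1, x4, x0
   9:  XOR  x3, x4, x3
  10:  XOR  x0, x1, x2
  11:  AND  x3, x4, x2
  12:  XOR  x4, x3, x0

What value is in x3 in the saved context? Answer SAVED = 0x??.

after  0: x0=0xc0 x1=0x1c x2=0x61 x3=0x63 x4=0x63  N=0 Z=0
after  1: x0=0xbb x1=0x1c x2=0x61 x3=0x63 x4=0x63  N=1 Z=0
after  2: x0=0xbb x1=0x1c x2=0x61 x3=0xfb x4=0x63  N=1 Z=0
after  3: x0=0xbb x1=0x1c x2=0x61 x3=0xfb x4=0x61  N=0 Z=0
-- IRQ taken; context saved, return-PC = 4 --

SAVED = 0xfb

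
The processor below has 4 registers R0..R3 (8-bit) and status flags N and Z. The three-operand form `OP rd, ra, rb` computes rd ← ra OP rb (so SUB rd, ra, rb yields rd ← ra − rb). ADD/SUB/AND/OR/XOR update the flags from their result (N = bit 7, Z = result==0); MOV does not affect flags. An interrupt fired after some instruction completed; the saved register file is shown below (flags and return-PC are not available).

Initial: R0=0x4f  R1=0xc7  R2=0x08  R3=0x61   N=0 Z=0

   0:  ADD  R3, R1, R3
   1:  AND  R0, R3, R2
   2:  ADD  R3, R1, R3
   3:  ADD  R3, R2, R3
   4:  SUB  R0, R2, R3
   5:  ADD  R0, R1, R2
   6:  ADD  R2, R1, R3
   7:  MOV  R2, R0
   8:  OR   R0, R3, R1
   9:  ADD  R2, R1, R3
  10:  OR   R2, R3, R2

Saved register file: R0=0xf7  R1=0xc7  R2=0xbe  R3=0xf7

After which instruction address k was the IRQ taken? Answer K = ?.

after  0: R0=0x4f R1=0xc7 R2=0x08 R3=0x28  N=0 Z=0
after  1: R0=0x08 R1=0xc7 R2=0x08 R3=0x28  N=0 Z=0
after  2: R0=0x08 R1=0xc7 R2=0x08 R3=0xef  N=1 Z=0
after  3: R0=0x08 R1=0xc7 R2=0x08 R3=0xf7  N=1 Z=0
after  4: R0=0x11 R1=0xc7 R2=0x08 R3=0xf7  N=0 Z=0
after  5: R0=0xcf R1=0xc7 R2=0x08 R3=0xf7  N=1 Z=0
after  6: R0=0xcf R1=0xc7 R2=0xbe R3=0xf7  N=1 Z=0
after  7: R0=0xcf R1=0xc7 R2=0xcf R3=0xf7  N=1 Z=0
after  8: R0=0xf7 R1=0xc7 R2=0xcf R3=0xf7  N=1 Z=0
after  9: R0=0xf7 R1=0xc7 R2=0xbe R3=0xf7  N=1 Z=0
-- IRQ taken; context saved, return-PC = 10 --

K = 9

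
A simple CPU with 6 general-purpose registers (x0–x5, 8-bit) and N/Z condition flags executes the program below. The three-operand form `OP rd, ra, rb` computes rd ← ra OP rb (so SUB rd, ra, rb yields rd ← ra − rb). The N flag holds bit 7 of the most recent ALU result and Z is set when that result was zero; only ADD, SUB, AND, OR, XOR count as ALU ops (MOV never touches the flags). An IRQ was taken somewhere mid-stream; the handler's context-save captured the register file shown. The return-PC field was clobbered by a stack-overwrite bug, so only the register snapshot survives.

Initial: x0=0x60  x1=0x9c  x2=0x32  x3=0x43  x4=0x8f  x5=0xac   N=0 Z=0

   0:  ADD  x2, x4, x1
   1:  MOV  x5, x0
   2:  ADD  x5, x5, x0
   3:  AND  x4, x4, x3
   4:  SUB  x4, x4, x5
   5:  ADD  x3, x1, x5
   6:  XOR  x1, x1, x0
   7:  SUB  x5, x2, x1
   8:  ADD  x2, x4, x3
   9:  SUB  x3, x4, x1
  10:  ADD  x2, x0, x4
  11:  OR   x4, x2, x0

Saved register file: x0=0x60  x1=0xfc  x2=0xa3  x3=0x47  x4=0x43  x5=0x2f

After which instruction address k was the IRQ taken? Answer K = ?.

K = 10

after  0: x0=0x60 x1=0x9c x2=0x2b x3=0x43 x4=0x8f x5=0xac  N=0 Z=0
after  1: x0=0x60 x1=0x9c x2=0x2b x3=0x43 x4=0x8f x5=0x60  N=0 Z=0
after  2: x0=0x60 x1=0x9c x2=0x2b x3=0x43 x4=0x8f x5=0xc0  N=1 Z=0
after  3: x0=0x60 x1=0x9c x2=0x2b x3=0x43 x4=0x03 x5=0xc0  N=0 Z=0
after  4: x0=0x60 x1=0x9c x2=0x2b x3=0x43 x4=0x43 x5=0xc0  N=0 Z=0
after  5: x0=0x60 x1=0x9c x2=0x2b x3=0x5c x4=0x43 x5=0xc0  N=0 Z=0
after  6: x0=0x60 x1=0xfc x2=0x2b x3=0x5c x4=0x43 x5=0xc0  N=1 Z=0
after  7: x0=0x60 x1=0xfc x2=0x2b x3=0x5c x4=0x43 x5=0x2f  N=0 Z=0
after  8: x0=0x60 x1=0xfc x2=0x9f x3=0x5c x4=0x43 x5=0x2f  N=1 Z=0
after  9: x0=0x60 x1=0xfc x2=0x9f x3=0x47 x4=0x43 x5=0x2f  N=0 Z=0
after 10: x0=0x60 x1=0xfc x2=0xa3 x3=0x47 x4=0x43 x5=0x2f  N=1 Z=0
-- IRQ taken; context saved, return-PC = 11 --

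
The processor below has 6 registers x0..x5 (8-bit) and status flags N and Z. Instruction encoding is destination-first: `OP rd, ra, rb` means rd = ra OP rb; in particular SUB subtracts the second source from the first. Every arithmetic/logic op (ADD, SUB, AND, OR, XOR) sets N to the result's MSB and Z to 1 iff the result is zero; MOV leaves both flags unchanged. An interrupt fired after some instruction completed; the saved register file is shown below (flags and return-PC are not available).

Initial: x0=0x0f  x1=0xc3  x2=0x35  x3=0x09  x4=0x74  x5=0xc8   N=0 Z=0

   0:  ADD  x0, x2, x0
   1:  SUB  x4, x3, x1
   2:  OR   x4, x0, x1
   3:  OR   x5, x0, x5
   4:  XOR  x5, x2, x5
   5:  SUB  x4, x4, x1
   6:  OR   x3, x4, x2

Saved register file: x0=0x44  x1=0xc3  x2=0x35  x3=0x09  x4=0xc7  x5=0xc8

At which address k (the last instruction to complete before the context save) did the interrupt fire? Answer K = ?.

K = 2

after  0: x0=0x44 x1=0xc3 x2=0x35 x3=0x09 x4=0x74 x5=0xc8  N=0 Z=0
after  1: x0=0x44 x1=0xc3 x2=0x35 x3=0x09 x4=0x46 x5=0xc8  N=0 Z=0
after  2: x0=0x44 x1=0xc3 x2=0x35 x3=0x09 x4=0xc7 x5=0xc8  N=1 Z=0
-- IRQ taken; context saved, return-PC = 3 --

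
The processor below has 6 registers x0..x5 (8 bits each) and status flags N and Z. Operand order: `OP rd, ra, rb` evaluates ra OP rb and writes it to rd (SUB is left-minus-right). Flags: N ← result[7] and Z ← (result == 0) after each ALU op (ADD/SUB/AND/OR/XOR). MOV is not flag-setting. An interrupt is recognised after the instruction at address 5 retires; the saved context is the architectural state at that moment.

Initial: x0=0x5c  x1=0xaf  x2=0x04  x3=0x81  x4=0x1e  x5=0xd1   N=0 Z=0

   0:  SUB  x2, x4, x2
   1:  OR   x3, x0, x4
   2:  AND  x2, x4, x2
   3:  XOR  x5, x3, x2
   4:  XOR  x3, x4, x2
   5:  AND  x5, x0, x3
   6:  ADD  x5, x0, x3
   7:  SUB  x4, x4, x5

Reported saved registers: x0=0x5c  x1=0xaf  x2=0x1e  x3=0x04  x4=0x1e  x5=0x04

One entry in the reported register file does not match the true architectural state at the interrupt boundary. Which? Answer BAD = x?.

after  0: x0=0x5c x1=0xaf x2=0x1a x3=0x81 x4=0x1e x5=0xd1  N=0 Z=0
after  1: x0=0x5c x1=0xaf x2=0x1a x3=0x5e x4=0x1e x5=0xd1  N=0 Z=0
after  2: x0=0x5c x1=0xaf x2=0x1a x3=0x5e x4=0x1e x5=0xd1  N=0 Z=0
after  3: x0=0x5c x1=0xaf x2=0x1a x3=0x5e x4=0x1e x5=0x44  N=0 Z=0
after  4: x0=0x5c x1=0xaf x2=0x1a x3=0x04 x4=0x1e x5=0x44  N=0 Z=0
after  5: x0=0x5c x1=0xaf x2=0x1a x3=0x04 x4=0x1e x5=0x04  N=0 Z=0
-- IRQ taken; context saved, return-PC = 6 --
mismatch: x2: reported 0x1e vs actual 0x1a

BAD = x2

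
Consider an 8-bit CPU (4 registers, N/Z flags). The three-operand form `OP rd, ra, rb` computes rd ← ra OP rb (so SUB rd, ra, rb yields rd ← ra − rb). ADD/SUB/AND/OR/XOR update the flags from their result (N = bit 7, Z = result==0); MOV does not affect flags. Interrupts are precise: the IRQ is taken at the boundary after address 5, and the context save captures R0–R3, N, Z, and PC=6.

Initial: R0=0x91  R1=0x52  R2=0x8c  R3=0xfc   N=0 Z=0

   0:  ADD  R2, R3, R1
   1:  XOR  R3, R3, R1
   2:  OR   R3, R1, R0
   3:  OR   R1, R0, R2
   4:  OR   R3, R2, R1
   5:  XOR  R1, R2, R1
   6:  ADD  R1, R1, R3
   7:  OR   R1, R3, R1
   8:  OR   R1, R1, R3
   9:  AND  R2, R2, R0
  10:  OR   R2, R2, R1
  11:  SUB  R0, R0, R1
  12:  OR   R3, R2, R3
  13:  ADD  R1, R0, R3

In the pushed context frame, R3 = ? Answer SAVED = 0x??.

SAVED = 0xdf

after  0: R0=0x91 R1=0x52 R2=0x4e R3=0xfc  N=0 Z=0
after  1: R0=0x91 R1=0x52 R2=0x4e R3=0xae  N=1 Z=0
after  2: R0=0x91 R1=0x52 R2=0x4e R3=0xd3  N=1 Z=0
after  3: R0=0x91 R1=0xdf R2=0x4e R3=0xd3  N=1 Z=0
after  4: R0=0x91 R1=0xdf R2=0x4e R3=0xdf  N=1 Z=0
after  5: R0=0x91 R1=0x91 R2=0x4e R3=0xdf  N=1 Z=0
-- IRQ taken; context saved, return-PC = 6 --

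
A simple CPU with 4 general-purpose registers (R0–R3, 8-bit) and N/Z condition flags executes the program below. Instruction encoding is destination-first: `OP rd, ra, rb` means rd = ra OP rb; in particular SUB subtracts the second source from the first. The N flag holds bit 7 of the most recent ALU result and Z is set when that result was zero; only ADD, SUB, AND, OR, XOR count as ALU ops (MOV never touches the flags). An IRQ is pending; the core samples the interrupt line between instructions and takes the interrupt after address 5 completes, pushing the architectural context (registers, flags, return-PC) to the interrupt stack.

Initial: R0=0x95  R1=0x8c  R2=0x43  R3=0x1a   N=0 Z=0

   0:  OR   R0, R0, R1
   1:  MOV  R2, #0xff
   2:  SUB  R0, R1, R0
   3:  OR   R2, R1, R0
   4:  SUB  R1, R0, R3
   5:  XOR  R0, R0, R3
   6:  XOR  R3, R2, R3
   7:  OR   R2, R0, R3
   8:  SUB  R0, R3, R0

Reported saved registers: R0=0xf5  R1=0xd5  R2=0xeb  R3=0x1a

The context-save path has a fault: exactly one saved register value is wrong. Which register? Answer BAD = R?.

after  0: R0=0x9d R1=0x8c R2=0x43 R3=0x1a  N=1 Z=0
after  1: R0=0x9d R1=0x8c R2=0xff R3=0x1a  N=1 Z=0
after  2: R0=0xef R1=0x8c R2=0xff R3=0x1a  N=1 Z=0
after  3: R0=0xef R1=0x8c R2=0xef R3=0x1a  N=1 Z=0
after  4: R0=0xef R1=0xd5 R2=0xef R3=0x1a  N=1 Z=0
after  5: R0=0xf5 R1=0xd5 R2=0xef R3=0x1a  N=1 Z=0
-- IRQ taken; context saved, return-PC = 6 --
mismatch: R2: reported 0xeb vs actual 0xef

BAD = R2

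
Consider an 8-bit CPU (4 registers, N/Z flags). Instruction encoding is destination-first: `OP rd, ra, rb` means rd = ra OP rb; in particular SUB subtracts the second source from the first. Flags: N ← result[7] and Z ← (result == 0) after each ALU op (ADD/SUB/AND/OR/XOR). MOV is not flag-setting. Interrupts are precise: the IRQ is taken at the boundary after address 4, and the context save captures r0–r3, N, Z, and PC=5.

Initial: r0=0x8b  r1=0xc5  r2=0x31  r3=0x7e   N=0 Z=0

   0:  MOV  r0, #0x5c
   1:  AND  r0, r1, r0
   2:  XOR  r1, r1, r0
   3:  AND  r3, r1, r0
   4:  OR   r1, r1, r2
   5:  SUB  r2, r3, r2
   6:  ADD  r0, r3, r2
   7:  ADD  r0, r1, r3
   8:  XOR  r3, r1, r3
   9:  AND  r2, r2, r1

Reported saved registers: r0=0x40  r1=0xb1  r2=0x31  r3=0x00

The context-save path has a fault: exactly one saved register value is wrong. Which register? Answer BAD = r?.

after  0: r0=0x5c r1=0xc5 r2=0x31 r3=0x7e  N=0 Z=0
after  1: r0=0x44 r1=0xc5 r2=0x31 r3=0x7e  N=0 Z=0
after  2: r0=0x44 r1=0x81 r2=0x31 r3=0x7e  N=1 Z=0
after  3: r0=0x44 r1=0x81 r2=0x31 r3=0x00  N=0 Z=1
after  4: r0=0x44 r1=0xb1 r2=0x31 r3=0x00  N=1 Z=0
-- IRQ taken; context saved, return-PC = 5 --
mismatch: r0: reported 0x40 vs actual 0x44

BAD = r0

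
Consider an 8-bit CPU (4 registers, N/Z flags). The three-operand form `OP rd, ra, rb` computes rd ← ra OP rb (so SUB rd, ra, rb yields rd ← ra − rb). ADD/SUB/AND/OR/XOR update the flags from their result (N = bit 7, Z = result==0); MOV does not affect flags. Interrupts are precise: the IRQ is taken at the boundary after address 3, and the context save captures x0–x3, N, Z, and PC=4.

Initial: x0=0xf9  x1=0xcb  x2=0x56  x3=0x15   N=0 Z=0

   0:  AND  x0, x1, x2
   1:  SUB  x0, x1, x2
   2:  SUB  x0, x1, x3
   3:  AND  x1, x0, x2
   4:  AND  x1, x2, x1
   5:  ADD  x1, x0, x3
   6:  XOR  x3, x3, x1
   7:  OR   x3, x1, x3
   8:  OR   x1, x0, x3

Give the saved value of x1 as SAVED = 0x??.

after  0: x0=0x42 x1=0xcb x2=0x56 x3=0x15  N=0 Z=0
after  1: x0=0x75 x1=0xcb x2=0x56 x3=0x15  N=0 Z=0
after  2: x0=0xb6 x1=0xcb x2=0x56 x3=0x15  N=1 Z=0
after  3: x0=0xb6 x1=0x16 x2=0x56 x3=0x15  N=0 Z=0
-- IRQ taken; context saved, return-PC = 4 --

SAVED = 0x16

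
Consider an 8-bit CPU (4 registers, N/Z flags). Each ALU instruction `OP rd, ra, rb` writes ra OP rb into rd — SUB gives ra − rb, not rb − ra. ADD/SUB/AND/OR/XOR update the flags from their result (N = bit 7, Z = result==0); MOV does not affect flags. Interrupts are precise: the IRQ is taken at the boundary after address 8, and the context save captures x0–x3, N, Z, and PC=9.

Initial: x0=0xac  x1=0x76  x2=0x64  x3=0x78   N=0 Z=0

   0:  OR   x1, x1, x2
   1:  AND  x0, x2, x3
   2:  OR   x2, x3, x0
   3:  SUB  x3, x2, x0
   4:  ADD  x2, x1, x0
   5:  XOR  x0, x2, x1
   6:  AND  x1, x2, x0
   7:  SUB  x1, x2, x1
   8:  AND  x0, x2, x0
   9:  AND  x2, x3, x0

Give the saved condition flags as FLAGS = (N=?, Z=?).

after  0: x0=0xac x1=0x76 x2=0x64 x3=0x78  N=0 Z=0
after  1: x0=0x60 x1=0x76 x2=0x64 x3=0x78  N=0 Z=0
after  2: x0=0x60 x1=0x76 x2=0x78 x3=0x78  N=0 Z=0
after  3: x0=0x60 x1=0x76 x2=0x78 x3=0x18  N=0 Z=0
after  4: x0=0x60 x1=0x76 x2=0xd6 x3=0x18  N=1 Z=0
after  5: x0=0xa0 x1=0x76 x2=0xd6 x3=0x18  N=1 Z=0
after  6: x0=0xa0 x1=0x80 x2=0xd6 x3=0x18  N=1 Z=0
after  7: x0=0xa0 x1=0x56 x2=0xd6 x3=0x18  N=0 Z=0
after  8: x0=0x80 x1=0x56 x2=0xd6 x3=0x18  N=1 Z=0
-- IRQ taken; context saved, return-PC = 9 --

FLAGS = (N=1, Z=0)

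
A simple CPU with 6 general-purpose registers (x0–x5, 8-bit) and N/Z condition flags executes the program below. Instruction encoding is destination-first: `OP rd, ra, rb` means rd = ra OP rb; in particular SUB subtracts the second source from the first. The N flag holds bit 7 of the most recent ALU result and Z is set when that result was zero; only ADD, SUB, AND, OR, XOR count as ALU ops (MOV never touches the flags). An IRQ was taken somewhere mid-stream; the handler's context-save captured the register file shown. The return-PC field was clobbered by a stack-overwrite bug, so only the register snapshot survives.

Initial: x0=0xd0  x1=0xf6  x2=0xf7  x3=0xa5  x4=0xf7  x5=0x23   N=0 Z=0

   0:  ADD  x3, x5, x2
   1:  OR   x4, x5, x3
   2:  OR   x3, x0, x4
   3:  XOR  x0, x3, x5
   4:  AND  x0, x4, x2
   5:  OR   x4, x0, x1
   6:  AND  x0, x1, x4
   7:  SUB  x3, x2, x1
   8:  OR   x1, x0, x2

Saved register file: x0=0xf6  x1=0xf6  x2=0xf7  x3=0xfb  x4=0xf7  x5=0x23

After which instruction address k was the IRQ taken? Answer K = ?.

K = 6

after  0: x0=0xd0 x1=0xf6 x2=0xf7 x3=0x1a x4=0xf7 x5=0x23  N=0 Z=0
after  1: x0=0xd0 x1=0xf6 x2=0xf7 x3=0x1a x4=0x3b x5=0x23  N=0 Z=0
after  2: x0=0xd0 x1=0xf6 x2=0xf7 x3=0xfb x4=0x3b x5=0x23  N=1 Z=0
after  3: x0=0xd8 x1=0xf6 x2=0xf7 x3=0xfb x4=0x3b x5=0x23  N=1 Z=0
after  4: x0=0x33 x1=0xf6 x2=0xf7 x3=0xfb x4=0x3b x5=0x23  N=0 Z=0
after  5: x0=0x33 x1=0xf6 x2=0xf7 x3=0xfb x4=0xf7 x5=0x23  N=1 Z=0
after  6: x0=0xf6 x1=0xf6 x2=0xf7 x3=0xfb x4=0xf7 x5=0x23  N=1 Z=0
-- IRQ taken; context saved, return-PC = 7 --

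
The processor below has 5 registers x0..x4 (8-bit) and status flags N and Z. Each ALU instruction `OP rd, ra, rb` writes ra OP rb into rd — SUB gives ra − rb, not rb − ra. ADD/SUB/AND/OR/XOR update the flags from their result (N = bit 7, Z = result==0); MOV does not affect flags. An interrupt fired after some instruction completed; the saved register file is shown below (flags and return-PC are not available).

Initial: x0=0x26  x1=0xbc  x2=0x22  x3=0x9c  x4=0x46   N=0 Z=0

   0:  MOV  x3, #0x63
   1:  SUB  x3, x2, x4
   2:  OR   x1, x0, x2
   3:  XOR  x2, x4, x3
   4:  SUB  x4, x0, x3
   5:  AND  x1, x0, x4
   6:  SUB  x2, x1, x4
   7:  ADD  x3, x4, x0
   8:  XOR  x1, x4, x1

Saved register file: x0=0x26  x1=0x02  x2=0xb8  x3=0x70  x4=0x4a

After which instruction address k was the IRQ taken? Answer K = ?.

after  0: x0=0x26 x1=0xbc x2=0x22 x3=0x63 x4=0x46  N=0 Z=0
after  1: x0=0x26 x1=0xbc x2=0x22 x3=0xdc x4=0x46  N=1 Z=0
after  2: x0=0x26 x1=0x26 x2=0x22 x3=0xdc x4=0x46  N=0 Z=0
after  3: x0=0x26 x1=0x26 x2=0x9a x3=0xdc x4=0x46  N=1 Z=0
after  4: x0=0x26 x1=0x26 x2=0x9a x3=0xdc x4=0x4a  N=0 Z=0
after  5: x0=0x26 x1=0x02 x2=0x9a x3=0xdc x4=0x4a  N=0 Z=0
after  6: x0=0x26 x1=0x02 x2=0xb8 x3=0xdc x4=0x4a  N=1 Z=0
after  7: x0=0x26 x1=0x02 x2=0xb8 x3=0x70 x4=0x4a  N=0 Z=0
-- IRQ taken; context saved, return-PC = 8 --

K = 7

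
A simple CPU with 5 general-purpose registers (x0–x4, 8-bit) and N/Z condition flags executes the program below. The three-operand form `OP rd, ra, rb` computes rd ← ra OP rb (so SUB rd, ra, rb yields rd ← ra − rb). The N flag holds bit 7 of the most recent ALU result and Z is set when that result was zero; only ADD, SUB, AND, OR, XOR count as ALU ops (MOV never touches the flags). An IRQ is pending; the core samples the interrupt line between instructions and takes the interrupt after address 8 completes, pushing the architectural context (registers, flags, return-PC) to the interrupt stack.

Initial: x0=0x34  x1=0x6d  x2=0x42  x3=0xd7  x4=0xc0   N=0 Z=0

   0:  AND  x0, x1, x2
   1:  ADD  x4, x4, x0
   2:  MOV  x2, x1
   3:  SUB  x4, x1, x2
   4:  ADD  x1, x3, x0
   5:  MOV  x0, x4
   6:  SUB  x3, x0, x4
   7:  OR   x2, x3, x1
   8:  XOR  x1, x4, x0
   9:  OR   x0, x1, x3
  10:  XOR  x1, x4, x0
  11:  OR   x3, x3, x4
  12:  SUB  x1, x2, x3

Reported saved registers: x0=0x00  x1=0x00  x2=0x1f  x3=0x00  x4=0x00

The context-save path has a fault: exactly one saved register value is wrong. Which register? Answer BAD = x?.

after  0: x0=0x40 x1=0x6d x2=0x42 x3=0xd7 x4=0xc0  N=0 Z=0
after  1: x0=0x40 x1=0x6d x2=0x42 x3=0xd7 x4=0x00  N=0 Z=1
after  2: x0=0x40 x1=0x6d x2=0x6d x3=0xd7 x4=0x00  N=0 Z=1
after  3: x0=0x40 x1=0x6d x2=0x6d x3=0xd7 x4=0x00  N=0 Z=1
after  4: x0=0x40 x1=0x17 x2=0x6d x3=0xd7 x4=0x00  N=0 Z=0
after  5: x0=0x00 x1=0x17 x2=0x6d x3=0xd7 x4=0x00  N=0 Z=0
after  6: x0=0x00 x1=0x17 x2=0x6d x3=0x00 x4=0x00  N=0 Z=1
after  7: x0=0x00 x1=0x17 x2=0x17 x3=0x00 x4=0x00  N=0 Z=0
after  8: x0=0x00 x1=0x00 x2=0x17 x3=0x00 x4=0x00  N=0 Z=1
-- IRQ taken; context saved, return-PC = 9 --
mismatch: x2: reported 0x1f vs actual 0x17

BAD = x2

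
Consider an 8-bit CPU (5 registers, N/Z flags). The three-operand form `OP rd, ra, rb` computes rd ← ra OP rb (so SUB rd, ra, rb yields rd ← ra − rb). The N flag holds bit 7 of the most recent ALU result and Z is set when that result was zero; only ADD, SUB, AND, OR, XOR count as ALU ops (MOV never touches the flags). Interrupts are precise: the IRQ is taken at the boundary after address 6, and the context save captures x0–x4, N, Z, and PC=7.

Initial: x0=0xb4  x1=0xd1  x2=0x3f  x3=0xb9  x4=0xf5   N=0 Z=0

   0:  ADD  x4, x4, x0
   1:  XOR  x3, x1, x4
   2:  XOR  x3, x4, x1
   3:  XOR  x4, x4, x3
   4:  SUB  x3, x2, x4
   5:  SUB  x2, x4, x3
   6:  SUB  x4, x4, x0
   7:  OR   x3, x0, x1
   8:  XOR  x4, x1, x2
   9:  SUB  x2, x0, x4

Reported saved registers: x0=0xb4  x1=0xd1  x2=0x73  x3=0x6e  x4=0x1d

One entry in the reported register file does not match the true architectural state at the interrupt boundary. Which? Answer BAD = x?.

after  0: x0=0xb4 x1=0xd1 x2=0x3f x3=0xb9 x4=0xa9  N=1 Z=0
after  1: x0=0xb4 x1=0xd1 x2=0x3f x3=0x78 x4=0xa9  N=0 Z=0
after  2: x0=0xb4 x1=0xd1 x2=0x3f x3=0x78 x4=0xa9  N=0 Z=0
after  3: x0=0xb4 x1=0xd1 x2=0x3f x3=0x78 x4=0xd1  N=1 Z=0
after  4: x0=0xb4 x1=0xd1 x2=0x3f x3=0x6e x4=0xd1  N=0 Z=0
after  5: x0=0xb4 x1=0xd1 x2=0x63 x3=0x6e x4=0xd1  N=0 Z=0
after  6: x0=0xb4 x1=0xd1 x2=0x63 x3=0x6e x4=0x1d  N=0 Z=0
-- IRQ taken; context saved, return-PC = 7 --
mismatch: x2: reported 0x73 vs actual 0x63

BAD = x2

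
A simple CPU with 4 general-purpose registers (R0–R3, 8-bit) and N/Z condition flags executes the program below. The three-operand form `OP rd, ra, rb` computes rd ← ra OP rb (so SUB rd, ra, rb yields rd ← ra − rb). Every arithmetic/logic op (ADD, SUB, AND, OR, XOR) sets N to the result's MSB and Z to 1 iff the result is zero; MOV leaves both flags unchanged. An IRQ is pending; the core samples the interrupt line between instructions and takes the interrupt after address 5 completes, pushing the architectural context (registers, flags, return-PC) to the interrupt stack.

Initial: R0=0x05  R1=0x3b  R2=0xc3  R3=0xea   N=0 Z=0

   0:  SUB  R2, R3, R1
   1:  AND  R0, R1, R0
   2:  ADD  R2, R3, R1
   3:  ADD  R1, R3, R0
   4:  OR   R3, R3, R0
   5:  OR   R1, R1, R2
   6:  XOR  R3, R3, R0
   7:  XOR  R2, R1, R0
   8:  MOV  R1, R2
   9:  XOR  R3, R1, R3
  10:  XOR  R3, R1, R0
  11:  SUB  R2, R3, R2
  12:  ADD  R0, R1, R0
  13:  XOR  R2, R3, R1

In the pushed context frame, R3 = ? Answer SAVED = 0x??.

SAVED = 0xeb

after  0: R0=0x05 R1=0x3b R2=0xaf R3=0xea  N=1 Z=0
after  1: R0=0x01 R1=0x3b R2=0xaf R3=0xea  N=0 Z=0
after  2: R0=0x01 R1=0x3b R2=0x25 R3=0xea  N=0 Z=0
after  3: R0=0x01 R1=0xeb R2=0x25 R3=0xea  N=1 Z=0
after  4: R0=0x01 R1=0xeb R2=0x25 R3=0xeb  N=1 Z=0
after  5: R0=0x01 R1=0xef R2=0x25 R3=0xeb  N=1 Z=0
-- IRQ taken; context saved, return-PC = 6 --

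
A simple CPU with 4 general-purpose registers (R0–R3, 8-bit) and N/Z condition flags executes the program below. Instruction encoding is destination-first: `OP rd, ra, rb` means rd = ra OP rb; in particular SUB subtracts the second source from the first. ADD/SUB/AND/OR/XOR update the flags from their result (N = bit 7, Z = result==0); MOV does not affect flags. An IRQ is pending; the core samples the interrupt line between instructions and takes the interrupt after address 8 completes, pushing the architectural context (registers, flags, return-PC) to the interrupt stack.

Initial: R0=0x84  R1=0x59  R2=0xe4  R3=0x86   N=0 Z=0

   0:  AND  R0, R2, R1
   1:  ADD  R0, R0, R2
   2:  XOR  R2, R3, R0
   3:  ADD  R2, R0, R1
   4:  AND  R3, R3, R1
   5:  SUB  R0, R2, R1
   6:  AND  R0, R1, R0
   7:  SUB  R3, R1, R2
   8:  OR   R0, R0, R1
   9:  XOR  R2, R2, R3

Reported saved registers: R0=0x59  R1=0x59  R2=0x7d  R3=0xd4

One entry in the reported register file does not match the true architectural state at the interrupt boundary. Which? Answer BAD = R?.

after  0: R0=0x40 R1=0x59 R2=0xe4 R3=0x86  N=0 Z=0
after  1: R0=0x24 R1=0x59 R2=0xe4 R3=0x86  N=0 Z=0
after  2: R0=0x24 R1=0x59 R2=0xa2 R3=0x86  N=1 Z=0
after  3: R0=0x24 R1=0x59 R2=0x7d R3=0x86  N=0 Z=0
after  4: R0=0x24 R1=0x59 R2=0x7d R3=0x00  N=0 Z=1
after  5: R0=0x24 R1=0x59 R2=0x7d R3=0x00  N=0 Z=0
after  6: R0=0x00 R1=0x59 R2=0x7d R3=0x00  N=0 Z=1
after  7: R0=0x00 R1=0x59 R2=0x7d R3=0xdc  N=1 Z=0
after  8: R0=0x59 R1=0x59 R2=0x7d R3=0xdc  N=0 Z=0
-- IRQ taken; context saved, return-PC = 9 --
mismatch: R3: reported 0xd4 vs actual 0xdc

BAD = R3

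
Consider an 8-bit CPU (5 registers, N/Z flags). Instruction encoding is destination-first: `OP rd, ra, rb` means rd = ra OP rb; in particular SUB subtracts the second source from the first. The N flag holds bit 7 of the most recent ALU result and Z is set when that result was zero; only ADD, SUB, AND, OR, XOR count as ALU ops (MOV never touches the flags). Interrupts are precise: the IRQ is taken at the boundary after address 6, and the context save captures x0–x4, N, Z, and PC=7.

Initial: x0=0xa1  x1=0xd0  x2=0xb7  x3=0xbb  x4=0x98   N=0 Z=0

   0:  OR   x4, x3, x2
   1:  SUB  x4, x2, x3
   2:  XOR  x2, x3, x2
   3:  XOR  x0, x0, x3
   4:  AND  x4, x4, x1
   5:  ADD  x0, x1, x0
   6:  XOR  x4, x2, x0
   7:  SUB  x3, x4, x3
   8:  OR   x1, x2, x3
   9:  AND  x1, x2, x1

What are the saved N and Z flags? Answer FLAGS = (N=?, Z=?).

FLAGS = (N=1, Z=0)

after  0: x0=0xa1 x1=0xd0 x2=0xb7 x3=0xbb x4=0xbf  N=1 Z=0
after  1: x0=0xa1 x1=0xd0 x2=0xb7 x3=0xbb x4=0xfc  N=1 Z=0
after  2: x0=0xa1 x1=0xd0 x2=0x0c x3=0xbb x4=0xfc  N=0 Z=0
after  3: x0=0x1a x1=0xd0 x2=0x0c x3=0xbb x4=0xfc  N=0 Z=0
after  4: x0=0x1a x1=0xd0 x2=0x0c x3=0xbb x4=0xd0  N=1 Z=0
after  5: x0=0xea x1=0xd0 x2=0x0c x3=0xbb x4=0xd0  N=1 Z=0
after  6: x0=0xea x1=0xd0 x2=0x0c x3=0xbb x4=0xe6  N=1 Z=0
-- IRQ taken; context saved, return-PC = 7 --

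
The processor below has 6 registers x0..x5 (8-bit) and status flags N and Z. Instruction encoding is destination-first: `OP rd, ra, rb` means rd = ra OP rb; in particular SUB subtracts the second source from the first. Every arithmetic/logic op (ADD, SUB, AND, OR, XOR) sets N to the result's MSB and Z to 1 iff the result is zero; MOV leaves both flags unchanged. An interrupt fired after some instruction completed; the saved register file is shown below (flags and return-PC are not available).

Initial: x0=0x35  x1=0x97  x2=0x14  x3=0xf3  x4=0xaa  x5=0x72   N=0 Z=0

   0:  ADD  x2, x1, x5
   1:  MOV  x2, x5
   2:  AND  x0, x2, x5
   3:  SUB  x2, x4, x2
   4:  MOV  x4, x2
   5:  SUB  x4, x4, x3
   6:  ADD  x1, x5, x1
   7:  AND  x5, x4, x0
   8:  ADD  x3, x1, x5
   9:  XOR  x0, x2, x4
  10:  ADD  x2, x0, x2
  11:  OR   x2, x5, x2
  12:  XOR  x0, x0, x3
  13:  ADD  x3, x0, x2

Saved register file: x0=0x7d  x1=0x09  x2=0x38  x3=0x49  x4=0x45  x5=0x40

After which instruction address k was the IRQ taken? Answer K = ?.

K = 9

after  0: x0=0x35 x1=0x97 x2=0x09 x3=0xf3 x4=0xaa x5=0x72  N=0 Z=0
after  1: x0=0x35 x1=0x97 x2=0x72 x3=0xf3 x4=0xaa x5=0x72  N=0 Z=0
after  2: x0=0x72 x1=0x97 x2=0x72 x3=0xf3 x4=0xaa x5=0x72  N=0 Z=0
after  3: x0=0x72 x1=0x97 x2=0x38 x3=0xf3 x4=0xaa x5=0x72  N=0 Z=0
after  4: x0=0x72 x1=0x97 x2=0x38 x3=0xf3 x4=0x38 x5=0x72  N=0 Z=0
after  5: x0=0x72 x1=0x97 x2=0x38 x3=0xf3 x4=0x45 x5=0x72  N=0 Z=0
after  6: x0=0x72 x1=0x09 x2=0x38 x3=0xf3 x4=0x45 x5=0x72  N=0 Z=0
after  7: x0=0x72 x1=0x09 x2=0x38 x3=0xf3 x4=0x45 x5=0x40  N=0 Z=0
after  8: x0=0x72 x1=0x09 x2=0x38 x3=0x49 x4=0x45 x5=0x40  N=0 Z=0
after  9: x0=0x7d x1=0x09 x2=0x38 x3=0x49 x4=0x45 x5=0x40  N=0 Z=0
-- IRQ taken; context saved, return-PC = 10 --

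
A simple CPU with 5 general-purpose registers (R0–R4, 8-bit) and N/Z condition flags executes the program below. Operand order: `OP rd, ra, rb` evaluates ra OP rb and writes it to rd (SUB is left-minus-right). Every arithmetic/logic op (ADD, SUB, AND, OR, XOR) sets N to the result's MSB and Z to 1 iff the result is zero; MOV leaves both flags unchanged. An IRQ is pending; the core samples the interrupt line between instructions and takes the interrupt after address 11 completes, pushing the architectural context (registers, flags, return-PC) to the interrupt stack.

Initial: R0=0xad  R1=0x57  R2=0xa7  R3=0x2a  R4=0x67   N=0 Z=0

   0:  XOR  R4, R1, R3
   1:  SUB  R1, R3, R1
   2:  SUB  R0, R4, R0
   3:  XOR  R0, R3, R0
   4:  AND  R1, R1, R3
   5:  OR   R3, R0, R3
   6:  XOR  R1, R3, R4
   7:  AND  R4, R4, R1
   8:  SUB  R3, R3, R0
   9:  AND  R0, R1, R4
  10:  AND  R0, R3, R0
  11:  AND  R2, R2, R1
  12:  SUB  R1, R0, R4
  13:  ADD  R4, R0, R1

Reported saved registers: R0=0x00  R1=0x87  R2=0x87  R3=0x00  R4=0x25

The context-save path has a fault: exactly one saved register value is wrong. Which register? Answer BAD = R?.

BAD = R4

after  0: R0=0xad R1=0x57 R2=0xa7 R3=0x2a R4=0x7d  N=0 Z=0
after  1: R0=0xad R1=0xd3 R2=0xa7 R3=0x2a R4=0x7d  N=1 Z=0
after  2: R0=0xd0 R1=0xd3 R2=0xa7 R3=0x2a R4=0x7d  N=1 Z=0
after  3: R0=0xfa R1=0xd3 R2=0xa7 R3=0x2a R4=0x7d  N=1 Z=0
after  4: R0=0xfa R1=0x02 R2=0xa7 R3=0x2a R4=0x7d  N=0 Z=0
after  5: R0=0xfa R1=0x02 R2=0xa7 R3=0xfa R4=0x7d  N=1 Z=0
after  6: R0=0xfa R1=0x87 R2=0xa7 R3=0xfa R4=0x7d  N=1 Z=0
after  7: R0=0xfa R1=0x87 R2=0xa7 R3=0xfa R4=0x05  N=0 Z=0
after  8: R0=0xfa R1=0x87 R2=0xa7 R3=0x00 R4=0x05  N=0 Z=1
after  9: R0=0x05 R1=0x87 R2=0xa7 R3=0x00 R4=0x05  N=0 Z=0
after 10: R0=0x00 R1=0x87 R2=0xa7 R3=0x00 R4=0x05  N=0 Z=1
after 11: R0=0x00 R1=0x87 R2=0x87 R3=0x00 R4=0x05  N=1 Z=0
-- IRQ taken; context saved, return-PC = 12 --
mismatch: R4: reported 0x25 vs actual 0x05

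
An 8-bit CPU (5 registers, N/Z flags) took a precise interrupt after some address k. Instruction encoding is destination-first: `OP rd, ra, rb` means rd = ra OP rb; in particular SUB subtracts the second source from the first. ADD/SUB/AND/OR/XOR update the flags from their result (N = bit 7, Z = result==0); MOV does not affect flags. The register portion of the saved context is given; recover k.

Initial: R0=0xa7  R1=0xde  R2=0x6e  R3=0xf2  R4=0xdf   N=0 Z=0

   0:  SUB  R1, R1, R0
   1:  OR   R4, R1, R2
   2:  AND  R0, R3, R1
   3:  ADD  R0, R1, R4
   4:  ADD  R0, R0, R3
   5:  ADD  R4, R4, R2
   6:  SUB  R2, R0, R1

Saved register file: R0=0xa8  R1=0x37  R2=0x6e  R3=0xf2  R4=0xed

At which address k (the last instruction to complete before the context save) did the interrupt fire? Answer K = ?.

K = 5

after  0: R0=0xa7 R1=0x37 R2=0x6e R3=0xf2 R4=0xdf  N=0 Z=0
after  1: R0=0xa7 R1=0x37 R2=0x6e R3=0xf2 R4=0x7f  N=0 Z=0
after  2: R0=0x32 R1=0x37 R2=0x6e R3=0xf2 R4=0x7f  N=0 Z=0
after  3: R0=0xb6 R1=0x37 R2=0x6e R3=0xf2 R4=0x7f  N=1 Z=0
after  4: R0=0xa8 R1=0x37 R2=0x6e R3=0xf2 R4=0x7f  N=1 Z=0
after  5: R0=0xa8 R1=0x37 R2=0x6e R3=0xf2 R4=0xed  N=1 Z=0
-- IRQ taken; context saved, return-PC = 6 --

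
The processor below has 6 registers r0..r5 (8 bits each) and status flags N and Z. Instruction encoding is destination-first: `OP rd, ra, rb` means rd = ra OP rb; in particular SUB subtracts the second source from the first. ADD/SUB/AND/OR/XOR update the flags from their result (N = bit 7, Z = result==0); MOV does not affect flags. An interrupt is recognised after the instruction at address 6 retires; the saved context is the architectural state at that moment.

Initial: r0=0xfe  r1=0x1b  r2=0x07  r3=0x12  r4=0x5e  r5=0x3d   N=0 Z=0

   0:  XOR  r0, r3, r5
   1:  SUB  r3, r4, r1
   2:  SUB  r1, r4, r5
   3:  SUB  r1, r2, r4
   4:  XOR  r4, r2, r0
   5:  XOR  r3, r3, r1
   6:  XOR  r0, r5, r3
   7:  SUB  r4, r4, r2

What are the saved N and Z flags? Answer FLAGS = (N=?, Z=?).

after  0: r0=0x2f r1=0x1b r2=0x07 r3=0x12 r4=0x5e r5=0x3d  N=0 Z=0
after  1: r0=0x2f r1=0x1b r2=0x07 r3=0x43 r4=0x5e r5=0x3d  N=0 Z=0
after  2: r0=0x2f r1=0x21 r2=0x07 r3=0x43 r4=0x5e r5=0x3d  N=0 Z=0
after  3: r0=0x2f r1=0xa9 r2=0x07 r3=0x43 r4=0x5e r5=0x3d  N=1 Z=0
after  4: r0=0x2f r1=0xa9 r2=0x07 r3=0x43 r4=0x28 r5=0x3d  N=0 Z=0
after  5: r0=0x2f r1=0xa9 r2=0x07 r3=0xea r4=0x28 r5=0x3d  N=1 Z=0
after  6: r0=0xd7 r1=0xa9 r2=0x07 r3=0xea r4=0x28 r5=0x3d  N=1 Z=0
-- IRQ taken; context saved, return-PC = 7 --

FLAGS = (N=1, Z=0)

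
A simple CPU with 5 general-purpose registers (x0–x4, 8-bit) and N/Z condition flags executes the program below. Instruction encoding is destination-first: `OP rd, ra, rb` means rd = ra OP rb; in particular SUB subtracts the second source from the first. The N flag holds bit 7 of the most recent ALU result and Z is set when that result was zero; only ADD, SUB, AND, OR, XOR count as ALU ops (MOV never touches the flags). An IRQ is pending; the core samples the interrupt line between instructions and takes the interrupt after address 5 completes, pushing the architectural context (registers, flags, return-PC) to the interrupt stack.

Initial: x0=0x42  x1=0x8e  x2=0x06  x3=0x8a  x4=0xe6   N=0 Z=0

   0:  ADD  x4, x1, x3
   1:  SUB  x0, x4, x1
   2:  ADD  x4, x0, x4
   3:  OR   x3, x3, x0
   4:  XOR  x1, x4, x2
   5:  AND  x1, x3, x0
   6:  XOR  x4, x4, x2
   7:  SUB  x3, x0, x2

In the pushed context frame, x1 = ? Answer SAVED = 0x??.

after  0: x0=0x42 x1=0x8e x2=0x06 x3=0x8a x4=0x18  N=0 Z=0
after  1: x0=0x8a x1=0x8e x2=0x06 x3=0x8a x4=0x18  N=1 Z=0
after  2: x0=0x8a x1=0x8e x2=0x06 x3=0x8a x4=0xa2  N=1 Z=0
after  3: x0=0x8a x1=0x8e x2=0x06 x3=0x8a x4=0xa2  N=1 Z=0
after  4: x0=0x8a x1=0xa4 x2=0x06 x3=0x8a x4=0xa2  N=1 Z=0
after  5: x0=0x8a x1=0x8a x2=0x06 x3=0x8a x4=0xa2  N=1 Z=0
-- IRQ taken; context saved, return-PC = 6 --

SAVED = 0x8a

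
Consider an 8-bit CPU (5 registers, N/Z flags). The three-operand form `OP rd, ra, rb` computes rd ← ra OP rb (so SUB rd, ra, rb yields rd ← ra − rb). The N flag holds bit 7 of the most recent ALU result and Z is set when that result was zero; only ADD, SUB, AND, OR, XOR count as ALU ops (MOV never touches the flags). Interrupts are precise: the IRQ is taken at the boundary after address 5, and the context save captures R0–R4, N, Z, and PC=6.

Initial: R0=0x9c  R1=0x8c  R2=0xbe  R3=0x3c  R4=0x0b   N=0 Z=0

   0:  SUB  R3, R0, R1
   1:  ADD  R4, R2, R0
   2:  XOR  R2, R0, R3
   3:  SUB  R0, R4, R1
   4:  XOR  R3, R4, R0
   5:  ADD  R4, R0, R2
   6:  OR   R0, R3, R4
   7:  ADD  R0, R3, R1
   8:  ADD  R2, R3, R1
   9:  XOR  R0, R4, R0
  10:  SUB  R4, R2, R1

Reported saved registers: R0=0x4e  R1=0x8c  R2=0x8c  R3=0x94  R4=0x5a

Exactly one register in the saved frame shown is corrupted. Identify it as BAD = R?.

BAD = R0

after  0: R0=0x9c R1=0x8c R2=0xbe R3=0x10 R4=0x0b  N=0 Z=0
after  1: R0=0x9c R1=0x8c R2=0xbe R3=0x10 R4=0x5a  N=0 Z=0
after  2: R0=0x9c R1=0x8c R2=0x8c R3=0x10 R4=0x5a  N=1 Z=0
after  3: R0=0xce R1=0x8c R2=0x8c R3=0x10 R4=0x5a  N=1 Z=0
after  4: R0=0xce R1=0x8c R2=0x8c R3=0x94 R4=0x5a  N=1 Z=0
after  5: R0=0xce R1=0x8c R2=0x8c R3=0x94 R4=0x5a  N=0 Z=0
-- IRQ taken; context saved, return-PC = 6 --
mismatch: R0: reported 0x4e vs actual 0xce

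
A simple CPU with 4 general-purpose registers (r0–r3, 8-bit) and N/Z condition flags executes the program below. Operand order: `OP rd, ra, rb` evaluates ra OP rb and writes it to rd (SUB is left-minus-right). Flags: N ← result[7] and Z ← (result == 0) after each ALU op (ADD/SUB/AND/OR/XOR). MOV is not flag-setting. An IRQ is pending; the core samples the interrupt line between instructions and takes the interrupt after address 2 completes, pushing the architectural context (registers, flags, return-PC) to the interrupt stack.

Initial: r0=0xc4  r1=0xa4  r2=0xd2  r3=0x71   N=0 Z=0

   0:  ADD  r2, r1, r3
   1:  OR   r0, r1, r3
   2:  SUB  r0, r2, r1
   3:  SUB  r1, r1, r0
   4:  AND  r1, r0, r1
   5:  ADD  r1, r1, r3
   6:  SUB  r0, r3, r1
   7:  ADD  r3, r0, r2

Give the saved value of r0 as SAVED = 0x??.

after  0: r0=0xc4 r1=0xa4 r2=0x15 r3=0x71  N=0 Z=0
after  1: r0=0xf5 r1=0xa4 r2=0x15 r3=0x71  N=1 Z=0
after  2: r0=0x71 r1=0xa4 r2=0x15 r3=0x71  N=0 Z=0
-- IRQ taken; context saved, return-PC = 3 --

SAVED = 0x71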